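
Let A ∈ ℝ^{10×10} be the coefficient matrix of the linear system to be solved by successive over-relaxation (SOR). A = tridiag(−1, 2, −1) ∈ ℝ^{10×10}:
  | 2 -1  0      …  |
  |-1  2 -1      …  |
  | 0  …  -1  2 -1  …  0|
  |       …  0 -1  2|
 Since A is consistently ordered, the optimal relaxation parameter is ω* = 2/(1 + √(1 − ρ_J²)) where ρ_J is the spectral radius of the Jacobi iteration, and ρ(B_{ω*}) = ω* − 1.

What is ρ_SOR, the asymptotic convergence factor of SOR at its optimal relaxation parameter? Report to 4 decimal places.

ρ_SOR = 0.5604

n=10: λ(B_J) = 1 − λ(A)/2 = cos(kπ/11); k=1 gives ρ_J = 0.9595.
√(1 − cos²(π/11)) = sin(π/11) ≈ 0.28173.
[ω*] 2 ÷ (1 + 0.28173) = 2 ÷ 1.28173 = 1.5604.
ρ_SOR = ω* − 1 = 1.5604 − 1 = 0.5604.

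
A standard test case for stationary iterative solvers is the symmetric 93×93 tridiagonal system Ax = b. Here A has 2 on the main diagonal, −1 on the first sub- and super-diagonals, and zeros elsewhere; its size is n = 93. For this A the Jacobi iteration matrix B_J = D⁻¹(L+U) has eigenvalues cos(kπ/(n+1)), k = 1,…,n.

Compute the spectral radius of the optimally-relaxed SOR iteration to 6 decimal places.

½·tridiag(1,0,1) at n=93: λ_k = cos(kπ/94); max |λ| at k=1 ⇒ ρ_J = cos(π/94) ≈ 0.999442.
√(1−ρ_J²) simplifies to sin(π/94) = 0.0334150.
ω* = 2 / (1 + 0.0334150) = 2 / 1.0334150 ≈ 1.935331.
At ω = 1.935331 every |λ(B_ω)| = ω−1, so ρ_SOR = 0.935331.

ρ_SOR = 0.935331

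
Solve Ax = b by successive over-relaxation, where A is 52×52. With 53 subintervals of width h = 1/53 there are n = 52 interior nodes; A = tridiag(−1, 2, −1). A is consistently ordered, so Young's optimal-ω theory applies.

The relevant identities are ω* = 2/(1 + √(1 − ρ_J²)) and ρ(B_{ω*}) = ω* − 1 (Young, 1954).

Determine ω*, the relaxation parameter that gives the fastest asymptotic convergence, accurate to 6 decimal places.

[ρ_J] n=52: ρ(B_J) = cos(π/(n+1)) = cos(π/53) = 0.998244.
√(1−ρ_J²) simplifies to sin(π/53) = 0.0592406.
Young: ω* = 2/(1+√(1−ρ_J²)) = 2/(1+0.0592406) = 2/1.0592406 = 1.888145.
ρ_SOR = ω* − 1 ≈ 0.888145.

ω* = 1.888145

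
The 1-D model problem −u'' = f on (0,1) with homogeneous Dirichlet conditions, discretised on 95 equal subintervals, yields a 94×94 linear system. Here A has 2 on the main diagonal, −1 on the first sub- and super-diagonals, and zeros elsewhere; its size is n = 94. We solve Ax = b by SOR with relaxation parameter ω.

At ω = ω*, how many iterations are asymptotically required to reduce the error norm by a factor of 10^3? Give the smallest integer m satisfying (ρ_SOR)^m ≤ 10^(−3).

m = 105

[ρ_J] n=94: ρ(B_J) = cos(π/(n+1)) = cos(π/95) = 0.9994533.
√(1−ρ_J²) = |sin(π/95)| = 0.0330634
[ω*] 2 ÷ (1 + 0.0330634) = 2 ÷ 1.0330634 = 1.9359896.
ρ_SOR = ω* − 1 ≈ 0.9359896.
3·ln10 = 6.90776; −ln(0.9359896) = 0.0661509; m = ⌈6.90776/0.0661509⌉ = ⌈104.424⌉ = 105.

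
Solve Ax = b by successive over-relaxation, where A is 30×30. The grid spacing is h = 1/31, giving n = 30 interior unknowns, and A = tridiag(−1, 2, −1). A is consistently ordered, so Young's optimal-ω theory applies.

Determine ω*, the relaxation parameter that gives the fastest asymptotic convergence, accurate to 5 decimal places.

ω* = 1.81625

With n=30, ρ(Jacobi) = cos(π/31) = 0.99487.
1 − cos²(π/31) = sin²(π/31) ⇒ √(1−ρ_J²) = sin(π/31) = 0.101168.
So ω* = 2/1.101168 = 1.81625 (Young).
At ω = 1.81625 every |λ(B_ω)| = ω−1, so ρ_SOR = 0.81625.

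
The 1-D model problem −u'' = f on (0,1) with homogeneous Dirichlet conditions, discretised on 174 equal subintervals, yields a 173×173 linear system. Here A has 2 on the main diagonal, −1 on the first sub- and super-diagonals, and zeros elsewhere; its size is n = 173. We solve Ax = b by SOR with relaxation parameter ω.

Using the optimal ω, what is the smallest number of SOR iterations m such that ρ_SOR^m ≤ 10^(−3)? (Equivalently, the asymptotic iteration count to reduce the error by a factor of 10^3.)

B_J for the 173×173 system has eigenvalues cos(kπ/174); ρ_J = cos(π/174) = 0.9998370.
√(1−ρ_J²) = |sin(π/174)| = 0.0180541
ω* = 2/(1 + 0.0180541) = 2/1.0180541 = 1.9645321.
and ρ(B_{ω*}) = 1.9645321 − 1 = 0.9645321.
(0.9645321)^m ≤ 10^{−3}  ⇒  m·ln(0.9645321) ≤ −3·ln10  ⇒  m ≥ 191.286  ⇒  m = 192

m = 192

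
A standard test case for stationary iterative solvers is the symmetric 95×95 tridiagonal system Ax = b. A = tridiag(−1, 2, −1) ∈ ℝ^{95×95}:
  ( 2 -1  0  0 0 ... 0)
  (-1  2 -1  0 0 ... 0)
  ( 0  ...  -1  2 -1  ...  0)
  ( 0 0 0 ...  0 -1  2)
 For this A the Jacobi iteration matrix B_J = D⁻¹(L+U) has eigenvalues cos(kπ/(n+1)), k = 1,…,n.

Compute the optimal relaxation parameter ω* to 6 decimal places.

B_J for the 95×95 system has eigenvalues cos(kπ/96); ρ_J = cos(π/96) = 0.999465.
√(1−ρ_J²) simplifies to sin(π/96) = 0.0327191.
[ω*] 2 ÷ (1 + 0.0327191) = 2 ÷ 1.0327191 = 1.936635.
ρ(B_{ω*}) = ω*−1 = 0.936635

ω* = 1.936635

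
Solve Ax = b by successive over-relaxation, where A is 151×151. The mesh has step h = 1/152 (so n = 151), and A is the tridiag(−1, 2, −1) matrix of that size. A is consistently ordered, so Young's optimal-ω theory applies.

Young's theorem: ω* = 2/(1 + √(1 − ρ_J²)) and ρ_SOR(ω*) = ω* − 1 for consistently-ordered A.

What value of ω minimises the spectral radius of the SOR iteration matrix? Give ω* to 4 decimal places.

ω* = 1.9595

½·tridiag(1,0,1) at n=151: λ_k = cos(kπ/152); max |λ| at k=1 ⇒ ρ_J = cos(π/152) ≈ 0.9998.
root = sin(π/152) = 0.02067  (since 1−cos² = sin²).
ω* = 2/(1+0.02067) = 1.9595
ρ(B_{ω*}) = ω*−1 = 0.9595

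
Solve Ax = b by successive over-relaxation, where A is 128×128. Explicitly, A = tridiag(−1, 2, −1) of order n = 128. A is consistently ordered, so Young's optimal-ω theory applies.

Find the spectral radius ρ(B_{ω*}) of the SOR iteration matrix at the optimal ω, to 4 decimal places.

ρ_J = max_k |cos(kπ/129)| = cos(π/129) = 0.9997
1 − cos²(π/129) = sin²(π/129) ⇒ √(1−ρ_J²) = sin(π/129) = 0.02435.
ω* = 2/(1+0.02435) = 1.9525
and ρ(B_{ω*}) = 1.9525 − 1 = 0.9525.

ρ_SOR = 0.9525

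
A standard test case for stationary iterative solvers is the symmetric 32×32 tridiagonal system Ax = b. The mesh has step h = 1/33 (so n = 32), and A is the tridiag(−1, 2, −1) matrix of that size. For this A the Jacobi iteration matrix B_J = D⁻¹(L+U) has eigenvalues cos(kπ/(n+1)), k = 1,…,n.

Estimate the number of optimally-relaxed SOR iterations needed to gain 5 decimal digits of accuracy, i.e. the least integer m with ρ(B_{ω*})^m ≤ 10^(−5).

m = 61

n=32: λ(B_J) = 1 − λ(A)/2 = cos(kπ/33); k=1 gives ρ_J = 0.9954719.
root = sin(π/33) = 0.0950560  (since 1−cos² = sin²).
ω* = 2/(1+0.0950560) = 1.8263906
ρ_SOR = ω* − 1 = 1.8263906 − 1 = 0.8263906.
Need (0.8263906)^m ≤ 10^(−5): m ≥ 5·ln10/|ln 0.8263906| = 11.5129/0.190688 = 60.376 ⇒ m = 61.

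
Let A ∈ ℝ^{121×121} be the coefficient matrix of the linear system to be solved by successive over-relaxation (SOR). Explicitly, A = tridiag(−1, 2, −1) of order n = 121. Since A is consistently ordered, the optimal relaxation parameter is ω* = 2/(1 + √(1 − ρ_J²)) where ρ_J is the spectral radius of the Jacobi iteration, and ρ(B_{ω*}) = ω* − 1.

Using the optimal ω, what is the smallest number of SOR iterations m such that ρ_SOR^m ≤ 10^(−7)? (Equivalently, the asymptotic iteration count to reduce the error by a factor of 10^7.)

m = 313

½·tridiag(1,0,1) at n=121: λ_k = cos(kπ/122); max |λ| at k=1 ⇒ ρ_J = cos(π/122) ≈ 0.9996685.
√(1−ρ_J²) simplifies to sin(π/122) = 0.0257479.
ω* = 2/(1+0.0257479) = 1.9497968
Hence ρ(B_{ω*}) = 1.9497968 − 1 = 0.9497968.
For 7 digits: m = 7·ln10 / (−ln 0.9497968) = 16.1181/0.0515072 = 312.929; round up → m = 313.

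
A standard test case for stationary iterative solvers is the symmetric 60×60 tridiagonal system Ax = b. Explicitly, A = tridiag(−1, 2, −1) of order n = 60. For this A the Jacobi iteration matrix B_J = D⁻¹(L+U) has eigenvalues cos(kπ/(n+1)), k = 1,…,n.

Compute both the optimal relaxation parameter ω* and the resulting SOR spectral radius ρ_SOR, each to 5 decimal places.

n=60: λ(B_J) = 1 − λ(A)/2 = cos(kπ/61); k=1 gives ρ_J = 0.99867.
√(1 − cos²(π/61)) = sin(π/61) ≈ 0.051479.
So ω* = 2/1.051479 = 1.90208 (Young).
Hence ρ(B_{ω*}) = 1.90208 − 1 = 0.90208.

ω* = 1.90208, ρ_SOR = 0.90208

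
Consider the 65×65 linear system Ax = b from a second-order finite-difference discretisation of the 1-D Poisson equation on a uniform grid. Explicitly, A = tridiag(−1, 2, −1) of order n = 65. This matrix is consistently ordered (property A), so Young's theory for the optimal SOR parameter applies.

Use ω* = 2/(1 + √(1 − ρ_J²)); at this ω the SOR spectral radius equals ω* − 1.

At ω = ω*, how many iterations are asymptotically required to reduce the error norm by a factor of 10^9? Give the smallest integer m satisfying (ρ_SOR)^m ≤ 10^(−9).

m = 218

[ρ_J] n=65: ρ(B_J) = cos(π/(n+1)) = cos(π/66) = 0.9988673.
1 − cos²(π/66) = sin²(π/66) ⇒ √(1−ρ_J²) = sin(π/66) = 0.0475819.
So ω* = 2/1.0475819 = 1.9091586 (Young).
[ρ_SOR] ω* − 1 = 0.9091586.
(0.9091586)^m ≤ 10^{−9}  ⇒  m·ln(0.9091586) ≤ −9·ln10  ⇒  m ≥ 217.600  ⇒  m = 218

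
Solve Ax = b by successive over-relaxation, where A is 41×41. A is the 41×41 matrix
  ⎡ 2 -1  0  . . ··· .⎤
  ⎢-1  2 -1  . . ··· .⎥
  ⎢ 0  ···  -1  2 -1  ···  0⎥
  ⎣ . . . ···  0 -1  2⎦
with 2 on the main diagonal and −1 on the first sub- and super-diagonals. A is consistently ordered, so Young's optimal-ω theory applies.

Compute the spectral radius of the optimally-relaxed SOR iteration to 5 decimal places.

spectrum of D⁻¹(L+U) = {cos(kπ/42) : 1≤k≤41}; ρ_J = cos(π/42) = 0.99720.
1 − cos²(π/42) = sin²(π/42) ⇒ √(1−ρ_J²) = sin(π/42) = 0.074730.
So ω* = 2/1.074730 = 1.86093 (Young).
and ρ(B_{ω*}) = 1.86093 − 1 = 0.86093.

ρ_SOR = 0.86093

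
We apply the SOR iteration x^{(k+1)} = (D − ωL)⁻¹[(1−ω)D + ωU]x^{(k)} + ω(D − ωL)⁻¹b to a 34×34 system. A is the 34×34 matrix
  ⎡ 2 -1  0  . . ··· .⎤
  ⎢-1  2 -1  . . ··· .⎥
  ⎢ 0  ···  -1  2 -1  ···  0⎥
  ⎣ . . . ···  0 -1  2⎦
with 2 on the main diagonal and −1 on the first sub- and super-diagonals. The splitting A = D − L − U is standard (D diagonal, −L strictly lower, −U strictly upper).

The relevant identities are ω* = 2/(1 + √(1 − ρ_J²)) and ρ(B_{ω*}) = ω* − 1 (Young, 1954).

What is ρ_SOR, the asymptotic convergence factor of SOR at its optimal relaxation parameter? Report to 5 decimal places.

n=34: λ(B_J) = 1 − λ(A)/2 = cos(kπ/35); k=1 gives ρ_J = 0.99597.
√(1−ρ_J²) = |sin(π/35)| = 0.089639
ω* = 2/(1 + 0.089639) = 2/1.089639 = 1.83547.
and ρ(B_{ω*}) = 1.83547 − 1 = 0.83547.

ρ_SOR = 0.83547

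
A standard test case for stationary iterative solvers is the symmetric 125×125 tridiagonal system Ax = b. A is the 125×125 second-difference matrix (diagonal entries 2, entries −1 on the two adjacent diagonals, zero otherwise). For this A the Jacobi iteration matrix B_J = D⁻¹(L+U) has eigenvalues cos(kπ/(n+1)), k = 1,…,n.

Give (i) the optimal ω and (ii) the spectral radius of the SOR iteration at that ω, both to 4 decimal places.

ω* = 1.9514, ρ_SOR = 0.9514

With n=125, ρ(Jacobi) = cos(π/126) = 0.9997.
√(1−ρ_J²) simplifies to sin(π/126) = 0.02493.
ω* = 2 / (1 + 0.02493) = 2 / 1.02493 ≈ 1.9514.
ρ(B_{ω*}) = ω*−1 = 0.9514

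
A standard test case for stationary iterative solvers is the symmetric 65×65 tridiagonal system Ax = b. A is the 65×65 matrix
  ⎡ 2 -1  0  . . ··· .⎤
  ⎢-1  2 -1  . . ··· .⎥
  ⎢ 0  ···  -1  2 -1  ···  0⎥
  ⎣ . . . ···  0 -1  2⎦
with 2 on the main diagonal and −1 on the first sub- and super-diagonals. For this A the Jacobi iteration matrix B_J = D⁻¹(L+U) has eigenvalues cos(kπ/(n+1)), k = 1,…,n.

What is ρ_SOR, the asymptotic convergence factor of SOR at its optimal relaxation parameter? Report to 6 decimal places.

ρ_SOR = 0.909159

[ρ_J] n=65: ρ(B_J) = cos(π/(n+1)) = cos(π/66) = 0.998867.
√(1−ρ_J²) simplifies to sin(π/66) = 0.0475819.
ω* = 2/(1 + 0.0475819) = 2/1.0475819 = 1.909159.
ρ_SOR = ω* − 1 ≈ 0.909159.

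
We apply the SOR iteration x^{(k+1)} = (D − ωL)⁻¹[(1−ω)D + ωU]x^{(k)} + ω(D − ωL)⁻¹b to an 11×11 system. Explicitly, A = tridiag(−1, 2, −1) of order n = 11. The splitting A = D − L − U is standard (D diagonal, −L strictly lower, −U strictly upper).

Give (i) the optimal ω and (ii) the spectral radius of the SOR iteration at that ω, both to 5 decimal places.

ω* = 1.58879, ρ_SOR = 0.58879

[ρ_J] n=11: ρ(B_J) = cos(π/(n+1)) = cos(π/12) = 0.96593.
√(1 − cos²(π/12)) = sin(π/12) ≈ 0.258819.
So ω* = 2/1.258819 = 1.58879 (Young).
ρ_SOR = ω* − 1 = 1.58879 − 1 = 0.58879.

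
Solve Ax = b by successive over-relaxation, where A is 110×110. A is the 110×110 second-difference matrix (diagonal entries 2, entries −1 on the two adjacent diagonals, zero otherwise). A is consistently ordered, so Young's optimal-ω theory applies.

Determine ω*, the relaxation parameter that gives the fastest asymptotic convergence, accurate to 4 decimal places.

ω* = 1.9450

With n=110, ρ(Jacobi) = cos(π/111) = 0.9996.
1 − cos²(π/111) = sin²(π/111) ⇒ √(1−ρ_J²) = sin(π/111) = 0.02830.
ω* = 2/(1 + 0.02830) = 2/1.02830 = 1.9450.
ρ_SOR = ω* − 1 = 1.9450 − 1 = 0.9450.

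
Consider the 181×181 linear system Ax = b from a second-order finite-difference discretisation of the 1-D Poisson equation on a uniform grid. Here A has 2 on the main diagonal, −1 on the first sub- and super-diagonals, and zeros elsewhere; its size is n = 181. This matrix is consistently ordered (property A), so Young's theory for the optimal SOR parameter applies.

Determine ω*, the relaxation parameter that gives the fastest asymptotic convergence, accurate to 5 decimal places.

spectrum of D⁻¹(L+U) = {cos(kπ/182) : 1≤k≤181}; ρ_J = cos(π/182) = 0.99985.
√(1 − cos²(π/182)) = sin(π/182) ≈ 0.017261.
Young: ω* = 2/(1+√(1−ρ_J²)) = 2/(1+0.017261) = 2/1.017261 = 1.96606.
Hence ρ(B_{ω*}) = 1.96606 − 1 = 0.96606.

ω* = 1.96606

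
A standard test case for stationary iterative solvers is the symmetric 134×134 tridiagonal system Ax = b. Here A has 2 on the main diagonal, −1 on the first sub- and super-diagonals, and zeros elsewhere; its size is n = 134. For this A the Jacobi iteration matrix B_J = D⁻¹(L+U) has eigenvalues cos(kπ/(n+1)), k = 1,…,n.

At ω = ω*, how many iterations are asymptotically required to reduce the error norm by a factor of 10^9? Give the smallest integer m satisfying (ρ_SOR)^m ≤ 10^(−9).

m = 446

[ρ_J] n=134: ρ(B_J) = cos(π/(n+1)) = cos(π/135) = 0.9997292.
√(1−ρ_J²) simplifies to sin(π/135) = 0.0232690.
[ω*] 2 ÷ (1 + 0.0232690) = 2 ÷ 1.0232690 = 1.9545203.
Hence ρ(B_{ω*}) = 1.9545203 − 1 = 0.9545203.
m ≥ 9·ln10 / (−ln 0.9545203) = 445.218; smallest integer m = 446.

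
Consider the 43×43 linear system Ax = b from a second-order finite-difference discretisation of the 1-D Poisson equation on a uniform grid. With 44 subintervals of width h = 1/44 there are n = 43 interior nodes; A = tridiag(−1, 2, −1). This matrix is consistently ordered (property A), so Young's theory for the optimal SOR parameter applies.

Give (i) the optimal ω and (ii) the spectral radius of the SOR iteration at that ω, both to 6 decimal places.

spectrum of D⁻¹(L+U) = {cos(kπ/44) : 1≤k≤43}; ρ_J = cos(π/44) = 0.997452.
√(1 − cos²(π/44)) = sin(π/44) ≈ 0.0713392.
ω* = 2/(1 + 0.0713392) = 2/1.0713392 = 1.866822.
Hence ρ(B_{ω*}) = 1.866822 − 1 = 0.866822.

ω* = 1.866822, ρ_SOR = 0.866822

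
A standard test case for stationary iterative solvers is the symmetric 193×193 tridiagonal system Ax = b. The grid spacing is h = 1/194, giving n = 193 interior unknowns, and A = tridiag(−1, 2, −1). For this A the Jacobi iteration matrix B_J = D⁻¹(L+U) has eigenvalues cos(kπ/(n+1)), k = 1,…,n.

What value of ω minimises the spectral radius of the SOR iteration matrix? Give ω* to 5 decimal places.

ω* = 1.96813

½·tridiag(1,0,1) at n=193: λ_k = cos(kπ/194); max |λ| at k=1 ⇒ ρ_J = cos(π/194) ≈ 0.99987.
1 − cos²(π/194) = sin²(π/194) ⇒ √(1−ρ_J²) = sin(π/194) = 0.016193.
ω* = 2/(1+0.016193) = 1.96813
[ρ_SOR] ω* − 1 = 0.96813.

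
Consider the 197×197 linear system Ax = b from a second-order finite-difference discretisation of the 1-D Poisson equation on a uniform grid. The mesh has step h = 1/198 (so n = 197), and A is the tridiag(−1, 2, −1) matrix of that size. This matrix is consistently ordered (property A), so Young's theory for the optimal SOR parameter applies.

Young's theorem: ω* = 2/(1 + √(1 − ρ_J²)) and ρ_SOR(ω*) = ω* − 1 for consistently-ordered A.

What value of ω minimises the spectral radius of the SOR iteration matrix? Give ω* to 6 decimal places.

ω* = 1.968764

B_J for the 197×197 system has eigenvalues cos(kπ/198); ρ_J = cos(π/198) = 0.999874.
√(1 − cos²(π/198)) = sin(π/198) ≈ 0.0158660.
ω* = 2/(1+0.0158660) = 1.968764
At ω = 1.968764 every |λ(B_ω)| = ω−1, so ρ_SOR = 0.968764.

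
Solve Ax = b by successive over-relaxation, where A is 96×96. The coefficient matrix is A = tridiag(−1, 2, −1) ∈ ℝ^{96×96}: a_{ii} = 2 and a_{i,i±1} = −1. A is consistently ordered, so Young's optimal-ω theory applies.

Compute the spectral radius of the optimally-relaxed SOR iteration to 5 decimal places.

n=96: λ(B_J) = 1 − λ(A)/2 = cos(kπ/97); k=1 gives ρ_J = 0.99948.
√(1−ρ_J²) simplifies to sin(π/97) = 0.032382.
ω* = 2 / (1 + 0.032382) = 2 / 1.032382 ≈ 1.93727.
ρ_SOR = ω* − 1 = 1.93727 − 1 = 0.93727.

ρ_SOR = 0.93727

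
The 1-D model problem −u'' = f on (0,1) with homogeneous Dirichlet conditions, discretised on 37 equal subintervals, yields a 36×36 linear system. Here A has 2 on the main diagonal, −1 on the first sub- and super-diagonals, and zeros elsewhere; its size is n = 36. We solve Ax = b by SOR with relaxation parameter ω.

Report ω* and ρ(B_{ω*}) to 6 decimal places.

ω* = 1.843648, ρ_SOR = 0.843648

ρ_J = max_k |cos(kπ/37)| = cos(π/37) = 0.996397
√(1−ρ_J²) = |sin(π/37)| = 0.0848059
[ω*] 2 ÷ (1 + 0.0848059) = 2 ÷ 1.0848059 = 1.843648.
ρ_SOR = ω* − 1 ≈ 0.843648.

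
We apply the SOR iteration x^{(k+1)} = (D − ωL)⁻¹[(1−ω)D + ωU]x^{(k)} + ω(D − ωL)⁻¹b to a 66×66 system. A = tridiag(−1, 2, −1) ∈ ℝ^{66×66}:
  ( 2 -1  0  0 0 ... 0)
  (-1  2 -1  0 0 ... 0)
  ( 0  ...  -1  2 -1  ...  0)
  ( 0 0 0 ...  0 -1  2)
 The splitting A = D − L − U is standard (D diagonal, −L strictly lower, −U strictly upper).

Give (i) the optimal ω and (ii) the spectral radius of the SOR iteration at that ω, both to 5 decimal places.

ω* = 1.91045, ρ_SOR = 0.91045

B_J for the 66×66 system has eigenvalues cos(kπ/67); ρ_J = cos(π/67) = 0.99890.
1 − cos²(π/67) = sin²(π/67) ⇒ √(1−ρ_J²) = sin(π/67) = 0.046872.
ω* = 2/(1+0.046872) = 1.91045
Hence ρ(B_{ω*}) = 1.91045 − 1 = 0.91045.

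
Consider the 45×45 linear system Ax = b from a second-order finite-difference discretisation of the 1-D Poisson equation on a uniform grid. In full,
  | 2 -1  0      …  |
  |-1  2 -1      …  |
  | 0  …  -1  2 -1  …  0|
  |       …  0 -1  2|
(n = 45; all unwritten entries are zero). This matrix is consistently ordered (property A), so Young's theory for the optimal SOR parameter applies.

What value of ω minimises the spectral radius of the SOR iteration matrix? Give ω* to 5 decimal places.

[ρ_J] n=45: ρ(B_J) = cos(π/(n+1)) = cos(π/46) = 0.99767.
√(1−ρ_J²) simplifies to sin(π/46) = 0.068242.
So ω* = 2/1.068242 = 1.87223 (Young).
At ω = 1.87223 every |λ(B_ω)| = ω−1, so ρ_SOR = 0.87223.

ω* = 1.87223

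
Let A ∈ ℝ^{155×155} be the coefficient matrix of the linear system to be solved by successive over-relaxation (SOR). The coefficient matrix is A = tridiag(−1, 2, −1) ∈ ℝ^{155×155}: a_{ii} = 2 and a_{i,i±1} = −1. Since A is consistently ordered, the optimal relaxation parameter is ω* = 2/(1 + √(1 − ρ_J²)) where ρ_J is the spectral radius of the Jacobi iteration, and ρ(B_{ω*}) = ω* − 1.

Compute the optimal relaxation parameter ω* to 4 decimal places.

ω* = 1.9605

B_J for the 155×155 system has eigenvalues cos(kπ/156); ρ_J = cos(π/156) = 0.9998.
√(1−ρ_J²) simplifies to sin(π/156) = 0.02014.
Then 2/(1+√(1−ρ_J²)) = 2/(1+0.02014); ω* = 2/1.02014 = 1.9605.
ρ_SOR = ω* − 1 ≈ 0.9605.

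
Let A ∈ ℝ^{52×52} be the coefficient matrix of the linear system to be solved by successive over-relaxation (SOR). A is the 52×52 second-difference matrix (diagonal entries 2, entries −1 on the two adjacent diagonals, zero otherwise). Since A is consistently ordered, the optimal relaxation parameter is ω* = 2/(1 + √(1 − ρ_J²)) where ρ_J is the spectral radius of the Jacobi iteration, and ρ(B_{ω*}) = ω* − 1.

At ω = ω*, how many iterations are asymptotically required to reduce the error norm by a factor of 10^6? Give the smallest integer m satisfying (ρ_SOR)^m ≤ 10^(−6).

m = 117

½·tridiag(1,0,1) at n=52: λ_k = cos(kπ/53); max |λ| at k=1 ⇒ ρ_J = cos(π/53) ≈ 0.9982437.
√(1−ρ_J²) = |sin(π/53)| = 0.0592406
Then 2/(1+√(1−ρ_J²)) = 2/(1+0.0592406); ω* = 2/1.0592406 = 1.8881451.
ρ_SOR = ω* − 1 = 1.8881451 − 1 = 0.8881451.
m ≥ 6·ln10 / (−ln 0.8881451) = 116.469; smallest integer m = 117.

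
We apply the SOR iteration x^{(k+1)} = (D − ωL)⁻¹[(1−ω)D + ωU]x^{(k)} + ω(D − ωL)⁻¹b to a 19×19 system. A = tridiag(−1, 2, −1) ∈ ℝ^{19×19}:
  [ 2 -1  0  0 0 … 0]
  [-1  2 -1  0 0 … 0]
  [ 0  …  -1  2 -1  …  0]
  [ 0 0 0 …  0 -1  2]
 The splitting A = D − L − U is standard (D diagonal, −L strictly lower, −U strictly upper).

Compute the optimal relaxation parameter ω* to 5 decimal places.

ω* = 1.72945

[ρ_J] n=19: ρ(B_J) = cos(π/(n+1)) = cos(π/20) = 0.98769.
1 − cos²(π/20) = sin²(π/20) ⇒ √(1−ρ_J²) = sin(π/20) = 0.156434.
Then 2/(1+√(1−ρ_J²)) = 2/(1+0.156434); ω* = 2/1.156434 = 1.72945.
ρ_SOR = ω* − 1 = 1.72945 − 1 = 0.72945.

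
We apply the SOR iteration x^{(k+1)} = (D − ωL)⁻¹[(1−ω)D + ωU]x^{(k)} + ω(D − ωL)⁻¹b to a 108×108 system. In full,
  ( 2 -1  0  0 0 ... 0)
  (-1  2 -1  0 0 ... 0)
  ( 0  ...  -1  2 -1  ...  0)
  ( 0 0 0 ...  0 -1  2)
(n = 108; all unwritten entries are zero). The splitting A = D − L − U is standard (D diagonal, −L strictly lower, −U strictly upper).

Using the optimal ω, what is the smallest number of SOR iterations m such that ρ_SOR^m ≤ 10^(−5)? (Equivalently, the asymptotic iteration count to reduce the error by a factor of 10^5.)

m = 200

n=108: λ(B_J) = 1 − λ(A)/2 = cos(kπ/109); k=1 gives ρ_J = 0.9995847.
√(1−ρ_J²) simplifies to sin(π/109) = 0.0288180.
ω* = 2/(1+0.0288180) = 1.9439784
Hence ρ(B_{ω*}) = 1.9439784 − 1 = 0.9439784.
For 5 digits: m = 5·ln10 / (−ln 0.9439784) = 11.5129/0.057652 = 199.696; round up → m = 200.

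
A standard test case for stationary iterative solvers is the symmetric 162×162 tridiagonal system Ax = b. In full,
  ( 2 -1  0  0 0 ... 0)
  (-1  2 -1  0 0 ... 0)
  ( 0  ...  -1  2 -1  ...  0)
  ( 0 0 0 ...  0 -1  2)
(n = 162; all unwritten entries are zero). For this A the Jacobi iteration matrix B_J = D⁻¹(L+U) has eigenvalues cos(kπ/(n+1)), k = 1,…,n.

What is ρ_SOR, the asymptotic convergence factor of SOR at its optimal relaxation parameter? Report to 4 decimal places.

½·tridiag(1,0,1) at n=162: λ_k = cos(kπ/163); max |λ| at k=1 ⇒ ρ_J = cos(π/163) ≈ 0.9998.
√(1−ρ_J²) simplifies to sin(π/163) = 0.01927.
Then 2/(1+√(1−ρ_J²)) = 2/(1+0.01927); ω* = 2/1.01927 = 1.9622.
ρ_SOR = ω* − 1 = 1.9622 − 1 = 0.9622.

ρ_SOR = 0.9622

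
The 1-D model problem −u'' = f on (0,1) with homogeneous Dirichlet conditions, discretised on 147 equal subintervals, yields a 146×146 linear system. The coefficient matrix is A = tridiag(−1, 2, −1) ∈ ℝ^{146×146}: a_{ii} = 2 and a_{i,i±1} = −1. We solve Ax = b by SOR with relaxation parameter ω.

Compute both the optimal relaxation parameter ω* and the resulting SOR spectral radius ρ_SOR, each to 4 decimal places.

ω* = 1.9582, ρ_SOR = 0.9582

n=146: λ(B_J) = 1 − λ(A)/2 = cos(kπ/147); k=1 gives ρ_J = 0.9998.
√(1 − cos²(π/147)) = sin(π/147) ≈ 0.02137.
ω* = 2/(1+0.02137) = 1.9582
and ρ(B_{ω*}) = 1.9582 − 1 = 0.9582.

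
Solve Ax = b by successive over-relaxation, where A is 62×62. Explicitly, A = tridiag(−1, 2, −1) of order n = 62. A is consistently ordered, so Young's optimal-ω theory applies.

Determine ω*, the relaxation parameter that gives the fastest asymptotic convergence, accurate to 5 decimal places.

ω* = 1.90504

B_J for the 62×62 system has eigenvalues cos(kπ/63); ρ_J = cos(π/63) = 0.99876.
root = sin(π/63) = 0.049846  (since 1−cos² = sin²).
ω* = 2/(1 + 0.049846) = 2/1.049846 = 1.90504.
ρ_SOR = ω* − 1 = 1.90504 − 1 = 0.90504.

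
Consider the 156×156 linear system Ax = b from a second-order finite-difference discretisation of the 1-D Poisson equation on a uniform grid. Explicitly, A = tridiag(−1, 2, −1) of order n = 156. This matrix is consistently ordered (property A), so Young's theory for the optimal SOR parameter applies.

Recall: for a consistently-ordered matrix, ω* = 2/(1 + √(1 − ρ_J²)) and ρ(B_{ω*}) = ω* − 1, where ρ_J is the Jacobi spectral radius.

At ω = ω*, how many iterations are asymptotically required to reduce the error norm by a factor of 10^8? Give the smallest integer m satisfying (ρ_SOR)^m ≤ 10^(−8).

[ρ_J] n=156: ρ(B_J) = cos(π/(n+1)) = cos(π/157) = 0.9997998.
√(1−ρ_J²) = |sin(π/157)| = 0.0200088
[ω*] 2 ÷ (1 + 0.0200088) = 2 ÷ 1.0200088 = 1.9607674.
Hence ρ(B_{ω*}) = 1.9607674 − 1 = 0.9607674.
(0.9607674)^m ≤ 10^{−8}  ⇒  m·ln(0.9607674) ≤ −8·ln10  ⇒  m ≥ 460.254  ⇒  m = 461

m = 461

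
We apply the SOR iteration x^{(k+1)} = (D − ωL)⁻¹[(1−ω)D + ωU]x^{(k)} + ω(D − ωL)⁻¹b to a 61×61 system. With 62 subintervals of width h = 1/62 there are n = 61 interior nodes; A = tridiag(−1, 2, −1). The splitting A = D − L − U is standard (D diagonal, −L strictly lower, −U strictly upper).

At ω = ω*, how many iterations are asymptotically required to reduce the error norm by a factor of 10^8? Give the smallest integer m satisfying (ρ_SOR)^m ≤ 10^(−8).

m = 182

n=61: λ(B_J) = 1 − λ(A)/2 = cos(kπ/62); k=1 gives ρ_J = 0.9987165.
√(1−ρ_J²) = |sin(π/62)| = 0.0506492
Young: ω* = 2/(1+√(1−ρ_J²)) = 2/(1+0.0506492) = 2/1.0506492 = 1.9035849.
[ρ_SOR] ω* − 1 = 0.9035849.
(0.9035849)^m ≤ 10^{−8}  ⇒  m·ln(0.9035849) ≤ −8·ln10  ⇒  m ≥ 181.691  ⇒  m = 182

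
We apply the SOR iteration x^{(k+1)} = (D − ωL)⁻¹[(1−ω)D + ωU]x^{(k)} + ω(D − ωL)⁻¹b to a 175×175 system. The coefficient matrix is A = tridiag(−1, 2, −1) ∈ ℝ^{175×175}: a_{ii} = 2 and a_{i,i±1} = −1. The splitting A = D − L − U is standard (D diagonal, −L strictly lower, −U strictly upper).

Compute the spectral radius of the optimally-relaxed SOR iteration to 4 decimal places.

With n=175, ρ(Jacobi) = cos(π/176) = 0.9998.
√(1 − cos²(π/176)) = sin(π/176) ≈ 0.01785.
Then 2/(1+√(1−ρ_J²)) = 2/(1+0.01785); ω* = 2/1.01785 = 1.9649.
ρ_SOR = ω* − 1 = 1.9649 − 1 = 0.9649.

ρ_SOR = 0.9649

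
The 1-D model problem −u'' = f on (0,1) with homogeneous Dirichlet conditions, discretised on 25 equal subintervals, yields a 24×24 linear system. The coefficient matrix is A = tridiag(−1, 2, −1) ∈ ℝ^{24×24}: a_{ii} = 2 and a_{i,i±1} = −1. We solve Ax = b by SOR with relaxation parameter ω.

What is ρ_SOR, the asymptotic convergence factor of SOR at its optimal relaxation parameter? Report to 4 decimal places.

½·tridiag(1,0,1) at n=24: λ_k = cos(kπ/25); max |λ| at k=1 ⇒ ρ_J = cos(π/25) ≈ 0.9921.
√(1 − cos²(π/25)) = sin(π/25) ≈ 0.12533.
ω* = 2/(1 + 0.12533) = 2/1.12533 = 1.7773.
ρ_SOR = ω* − 1 = 1.7773 − 1 = 0.7773.

ρ_SOR = 0.7773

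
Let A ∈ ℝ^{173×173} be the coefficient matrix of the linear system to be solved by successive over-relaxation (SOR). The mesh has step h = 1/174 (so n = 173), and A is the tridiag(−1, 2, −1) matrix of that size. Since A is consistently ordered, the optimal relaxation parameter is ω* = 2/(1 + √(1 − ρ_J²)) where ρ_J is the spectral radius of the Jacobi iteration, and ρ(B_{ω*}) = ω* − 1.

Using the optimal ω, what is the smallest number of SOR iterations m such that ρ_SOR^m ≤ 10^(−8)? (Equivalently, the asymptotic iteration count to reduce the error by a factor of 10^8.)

spectrum of D⁻¹(L+U) = {cos(kπ/174) : 1≤k≤173}; ρ_J = cos(π/174) = 0.9998370.
√(1−ρ_J²) = |sin(π/174)| = 0.0180541
ω* = 2/(1+0.0180541) = 1.9645321
and ρ(B_{ω*}) = 1.9645321 − 1 = 0.9645321.
ρ_SOR^m ≤ 10^(−8) ⇔ m ≥ 8·ln10/(−ln 0.9645321) = 18.4207/0.0361122 = 510.096; m = ⌈510.096⌉ = 511.

m = 511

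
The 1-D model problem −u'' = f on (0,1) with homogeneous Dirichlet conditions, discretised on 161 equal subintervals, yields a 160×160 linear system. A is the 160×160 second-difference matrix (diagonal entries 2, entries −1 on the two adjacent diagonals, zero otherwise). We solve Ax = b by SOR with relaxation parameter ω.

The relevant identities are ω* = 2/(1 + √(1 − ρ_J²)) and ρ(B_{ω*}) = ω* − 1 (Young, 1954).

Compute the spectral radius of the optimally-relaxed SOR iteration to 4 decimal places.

ρ_J = max_k |cos(kπ/161)| = cos(π/161) = 0.9998
root = sin(π/161) = 0.01951  (since 1−cos² = sin²).
ω* = 2/(1+0.01951) = 1.9617
At ω = 1.9617 every |λ(B_ω)| = ω−1, so ρ_SOR = 0.9617.

ρ_SOR = 0.9617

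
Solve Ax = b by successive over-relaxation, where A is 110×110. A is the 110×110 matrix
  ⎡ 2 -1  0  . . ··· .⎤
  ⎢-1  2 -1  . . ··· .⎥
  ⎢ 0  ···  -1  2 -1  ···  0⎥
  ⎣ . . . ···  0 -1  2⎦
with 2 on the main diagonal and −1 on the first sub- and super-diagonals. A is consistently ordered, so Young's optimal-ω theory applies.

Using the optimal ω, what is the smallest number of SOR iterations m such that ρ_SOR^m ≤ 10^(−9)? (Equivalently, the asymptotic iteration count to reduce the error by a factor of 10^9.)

m = 367

spectrum of D⁻¹(L+U) = {cos(kπ/111) : 1≤k≤110}; ρ_J = cos(π/111) = 0.9995995.
1 − cos²(π/111) = sin²(π/111) ⇒ √(1−ρ_J²) = sin(π/111) = 0.0282989.
[ω*] 2 ÷ (1 + 0.0282989) = 2 ÷ 1.0282989 = 1.9449598.
Hence ρ(B_{ω*}) = 1.9449598 − 1 = 0.9449598.
Need (0.9449598)^m ≤ 10^(−9): m ≥ 9·ln10/|ln 0.9449598| = 20.7233/0.0566129 = 366.053 ⇒ m = 367.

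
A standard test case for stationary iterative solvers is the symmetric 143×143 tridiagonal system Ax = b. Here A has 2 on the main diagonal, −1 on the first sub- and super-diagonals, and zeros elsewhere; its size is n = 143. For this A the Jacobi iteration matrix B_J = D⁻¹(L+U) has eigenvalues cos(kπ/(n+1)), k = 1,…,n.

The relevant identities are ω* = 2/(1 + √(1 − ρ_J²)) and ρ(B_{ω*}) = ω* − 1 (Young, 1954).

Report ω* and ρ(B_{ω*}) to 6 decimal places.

[ρ_J] n=143: ρ(B_J) = cos(π/(n+1)) = cos(π/144) = 0.999762.
√(1 − cos²(π/144)) = sin(π/144) ≈ 0.0218149.
Then 2/(1+√(1−ρ_J²)) = 2/(1+0.0218149); ω* = 2/1.0218149 = 1.957302.
ρ_SOR = ω* − 1 = 1.957302 − 1 = 0.957302.

ω* = 1.957302, ρ_SOR = 0.957302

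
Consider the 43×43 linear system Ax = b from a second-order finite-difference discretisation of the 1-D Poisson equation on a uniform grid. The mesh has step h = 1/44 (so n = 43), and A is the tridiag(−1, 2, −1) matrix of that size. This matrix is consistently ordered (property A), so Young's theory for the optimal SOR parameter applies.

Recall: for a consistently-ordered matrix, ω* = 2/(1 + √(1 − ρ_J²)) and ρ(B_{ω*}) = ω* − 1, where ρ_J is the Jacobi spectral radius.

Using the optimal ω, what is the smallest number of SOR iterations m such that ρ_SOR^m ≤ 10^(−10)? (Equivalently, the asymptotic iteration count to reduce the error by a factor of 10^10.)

m = 162

n=43: λ(B_J) = 1 − λ(A)/2 = cos(kπ/44); k=1 gives ρ_J = 0.9974521.
1 − cos²(π/44) = sin²(π/44) ⇒ √(1−ρ_J²) = sin(π/44) = 0.0713392.
[ω*] 2 ÷ (1 + 0.0713392) = 2 ÷ 1.0713392 = 1.8668224.
ρ(B_{ω*}) = ω*−1 = 0.8668224
Need (0.8668224)^m ≤ 10^(−10): m ≥ 10·ln10/|ln 0.8668224| = 23.0259/0.142921 = 161.109 ⇒ m = 162.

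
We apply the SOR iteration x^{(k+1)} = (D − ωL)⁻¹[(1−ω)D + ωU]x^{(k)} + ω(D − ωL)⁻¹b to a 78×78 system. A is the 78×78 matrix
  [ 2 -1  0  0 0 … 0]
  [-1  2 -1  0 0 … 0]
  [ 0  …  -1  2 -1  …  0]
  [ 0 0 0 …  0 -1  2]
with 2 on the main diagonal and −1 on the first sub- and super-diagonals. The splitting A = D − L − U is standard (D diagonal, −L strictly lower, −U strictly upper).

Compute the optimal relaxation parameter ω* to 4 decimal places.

spectrum of D⁻¹(L+U) = {cos(kπ/79) : 1≤k≤78}; ρ_J = cos(π/79) = 0.9992.
√(1 − cos²(π/79)) = sin(π/79) ≈ 0.03976.
ω* = 2 / (1 + 0.03976) = 2 / 1.03976 ≈ 1.9235.
At ω = 1.9235 every |λ(B_ω)| = ω−1, so ρ_SOR = 0.9235.

ω* = 1.9235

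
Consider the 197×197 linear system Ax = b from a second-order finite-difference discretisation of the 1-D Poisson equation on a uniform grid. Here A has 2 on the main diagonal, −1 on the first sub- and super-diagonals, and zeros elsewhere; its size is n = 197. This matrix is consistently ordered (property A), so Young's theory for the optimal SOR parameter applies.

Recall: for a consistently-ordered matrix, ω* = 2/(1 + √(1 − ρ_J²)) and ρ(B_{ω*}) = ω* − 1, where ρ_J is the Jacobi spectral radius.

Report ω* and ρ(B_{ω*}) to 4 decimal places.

spectrum of D⁻¹(L+U) = {cos(kπ/198) : 1≤k≤197}; ρ_J = cos(π/198) = 0.9999.
√(1−ρ_J²) simplifies to sin(π/198) = 0.01587.
ω* = 2/(1 + 0.01587) = 2/1.01587 = 1.9688.
ρ_SOR = ω* − 1 ≈ 0.9688.

ω* = 1.9688, ρ_SOR = 0.9688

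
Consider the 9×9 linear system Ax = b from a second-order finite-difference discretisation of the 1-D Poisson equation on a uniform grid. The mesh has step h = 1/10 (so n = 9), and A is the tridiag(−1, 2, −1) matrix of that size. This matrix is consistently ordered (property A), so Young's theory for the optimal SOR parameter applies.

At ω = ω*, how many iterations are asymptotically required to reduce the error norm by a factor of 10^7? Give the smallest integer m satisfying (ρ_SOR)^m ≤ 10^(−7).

m = 26

n=9: λ(B_J) = 1 − λ(A)/2 = cos(kπ/10); k=1 gives ρ_J = 0.9510565.
1 − cos²(π/10) = sin²(π/10) ⇒ √(1−ρ_J²) = sin(π/10) = 0.3090170.
Then 2/(1+√(1−ρ_J²)) = 2/(1+0.3090170); ω* = 2/1.3090170 = 1.5278640.
ρ(B_{ω*}) = ω*−1 = 0.5278640
Need (0.5278640)^m ≤ 10^(−7): m ≥ 7·ln10/|ln 0.5278640| = 16.1181/0.638917 = 25.227 ⇒ m = 26.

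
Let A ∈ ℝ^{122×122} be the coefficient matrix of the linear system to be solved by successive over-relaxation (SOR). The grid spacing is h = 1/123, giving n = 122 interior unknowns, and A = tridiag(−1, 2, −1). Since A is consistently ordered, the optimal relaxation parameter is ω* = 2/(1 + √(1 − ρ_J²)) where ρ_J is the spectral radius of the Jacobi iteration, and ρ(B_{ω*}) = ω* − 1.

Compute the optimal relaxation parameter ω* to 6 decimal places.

With n=122, ρ(Jacobi) = cos(π/123) = 0.999674.
√(1−ρ_J²) = |sin(π/123)| = 0.0255386
So ω* = 2/1.0255386 = 1.950195 (Young).
At ω = 1.950195 every |λ(B_ω)| = ω−1, so ρ_SOR = 0.950195.

ω* = 1.950195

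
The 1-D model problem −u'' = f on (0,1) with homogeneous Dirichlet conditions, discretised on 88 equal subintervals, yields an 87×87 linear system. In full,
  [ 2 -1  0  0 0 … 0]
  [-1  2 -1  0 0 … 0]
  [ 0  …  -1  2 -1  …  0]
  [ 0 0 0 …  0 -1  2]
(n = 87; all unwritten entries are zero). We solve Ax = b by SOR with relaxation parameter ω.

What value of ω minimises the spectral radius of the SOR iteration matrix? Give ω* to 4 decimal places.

ω* = 1.9311

n=87: λ(B_J) = 1 − λ(A)/2 = cos(kπ/88); k=1 gives ρ_J = 0.9994.
√(1 − cos²(π/88)) = sin(π/88) ≈ 0.03569.
ω* = 2 / (1 + 0.03569) = 2 / 1.03569 ≈ 1.9311.
and ρ(B_{ω*}) = 1.9311 − 1 = 0.9311.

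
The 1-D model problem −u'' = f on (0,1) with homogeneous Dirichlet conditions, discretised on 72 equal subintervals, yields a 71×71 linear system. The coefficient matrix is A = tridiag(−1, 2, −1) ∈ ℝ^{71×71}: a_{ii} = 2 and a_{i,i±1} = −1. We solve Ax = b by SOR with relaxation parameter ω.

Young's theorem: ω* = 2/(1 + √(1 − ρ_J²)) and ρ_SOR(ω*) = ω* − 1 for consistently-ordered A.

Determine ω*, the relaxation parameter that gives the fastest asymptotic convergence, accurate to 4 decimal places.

ω* = 1.9164

½·tridiag(1,0,1) at n=71: λ_k = cos(kπ/72); max |λ| at k=1 ⇒ ρ_J = cos(π/72) ≈ 0.9990.
√(1 − cos²(π/72)) = sin(π/72) ≈ 0.04362.
ω* = 2 / (1 + 0.04362) = 2 / 1.04362 ≈ 1.9164.
ρ_SOR = ω* − 1 = 1.9164 − 1 = 0.9164.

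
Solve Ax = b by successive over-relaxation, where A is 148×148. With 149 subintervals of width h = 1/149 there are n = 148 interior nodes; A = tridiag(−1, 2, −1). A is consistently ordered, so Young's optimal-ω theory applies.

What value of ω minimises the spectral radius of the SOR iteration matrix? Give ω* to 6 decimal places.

ω* = 1.958705

ρ_J = max_k |cos(kπ/149)| = cos(π/149) = 0.999778
root = sin(π/149) = 0.0210830  (since 1−cos² = sin²).
ω* = 2 / (1 + 0.0210830) = 2 / 1.0210830 ≈ 1.958705.
ρ_SOR = ω* − 1 ≈ 0.958705.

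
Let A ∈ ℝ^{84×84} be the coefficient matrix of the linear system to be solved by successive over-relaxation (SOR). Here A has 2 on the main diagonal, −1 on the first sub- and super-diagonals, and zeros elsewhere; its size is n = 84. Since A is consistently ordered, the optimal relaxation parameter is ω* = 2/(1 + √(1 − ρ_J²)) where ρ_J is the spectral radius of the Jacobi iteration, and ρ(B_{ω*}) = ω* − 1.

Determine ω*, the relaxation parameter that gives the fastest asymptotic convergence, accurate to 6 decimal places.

ω* = 1.928731

n=84: λ(B_J) = 1 − λ(A)/2 = cos(kπ/85); k=1 gives ρ_J = 0.999317.
√(1 − cos²(π/85)) = sin(π/85) ≈ 0.0369515.
Young: ω* = 2/(1+√(1−ρ_J²)) = 2/(1+0.0369515) = 2/1.0369515 = 1.928731.
ρ(B_{ω*}) = ω*−1 = 0.928731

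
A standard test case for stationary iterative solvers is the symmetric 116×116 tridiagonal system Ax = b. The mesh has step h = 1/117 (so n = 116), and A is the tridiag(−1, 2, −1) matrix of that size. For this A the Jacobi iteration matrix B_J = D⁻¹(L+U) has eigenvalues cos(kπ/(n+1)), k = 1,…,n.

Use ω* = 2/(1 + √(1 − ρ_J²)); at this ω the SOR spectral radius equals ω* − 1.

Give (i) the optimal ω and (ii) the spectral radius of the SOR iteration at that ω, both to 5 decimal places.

With n=116, ρ(Jacobi) = cos(π/117) = 0.99964.
√(1 − cos²(π/117)) = sin(π/117) ≈ 0.026848.
Young: ω* = 2/(1+√(1−ρ_J²)) = 2/(1+0.026848) = 2/1.026848 = 1.94771.
ρ_SOR = ω* − 1 ≈ 0.94771.

ω* = 1.94771, ρ_SOR = 0.94771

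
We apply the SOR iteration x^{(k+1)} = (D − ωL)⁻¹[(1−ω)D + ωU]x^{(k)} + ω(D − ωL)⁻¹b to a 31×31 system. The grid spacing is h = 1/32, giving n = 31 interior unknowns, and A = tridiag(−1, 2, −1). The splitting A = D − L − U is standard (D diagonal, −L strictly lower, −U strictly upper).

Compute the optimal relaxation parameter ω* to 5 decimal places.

spectrum of D⁻¹(L+U) = {cos(kπ/32) : 1≤k≤31}; ρ_J = cos(π/32) = 0.99518.
√(1 − cos²(π/32)) = sin(π/32) ≈ 0.098017.
ω* = 2/(1 + 0.098017) = 2/1.098017 = 1.82147.
ρ_SOR = ω* − 1 = 1.82147 − 1 = 0.82147.

ω* = 1.82147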